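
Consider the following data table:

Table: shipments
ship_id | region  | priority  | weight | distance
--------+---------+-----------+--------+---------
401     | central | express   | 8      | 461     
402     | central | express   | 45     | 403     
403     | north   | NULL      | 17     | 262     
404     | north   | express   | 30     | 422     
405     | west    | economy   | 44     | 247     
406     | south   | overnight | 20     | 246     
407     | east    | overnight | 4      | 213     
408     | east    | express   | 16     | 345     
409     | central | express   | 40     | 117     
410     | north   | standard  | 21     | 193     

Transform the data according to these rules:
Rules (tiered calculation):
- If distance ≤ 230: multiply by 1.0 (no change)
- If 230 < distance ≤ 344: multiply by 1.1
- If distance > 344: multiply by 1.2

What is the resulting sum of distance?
3310.7

Step 1: Tier 1 (distance ≤ 230): 3 records, sum = 523 × 1.0 = 523.0
Step 2: Tier 2 (230 < distance ≤ 344): 3 records, sum = 755 × 1.1 = 830.5
Step 3: Tier 3 (distance > 344): 4 records, sum = 1631 × 1.2 = 1957.2
Step 4: Final sum = 523.0 + 830.5 + 1957.2 = 3310.7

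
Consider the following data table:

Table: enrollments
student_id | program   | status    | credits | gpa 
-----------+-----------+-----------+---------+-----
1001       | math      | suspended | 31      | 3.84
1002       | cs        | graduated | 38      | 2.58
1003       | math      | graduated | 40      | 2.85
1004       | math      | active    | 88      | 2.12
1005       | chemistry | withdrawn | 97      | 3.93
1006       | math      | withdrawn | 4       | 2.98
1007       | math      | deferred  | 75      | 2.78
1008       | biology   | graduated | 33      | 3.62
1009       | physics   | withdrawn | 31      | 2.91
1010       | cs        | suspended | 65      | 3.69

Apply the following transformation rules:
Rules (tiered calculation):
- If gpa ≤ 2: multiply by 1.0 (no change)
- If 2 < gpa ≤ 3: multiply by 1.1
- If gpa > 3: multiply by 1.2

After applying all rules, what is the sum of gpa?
35.94

Step 1: Tier 1 (gpa ≤ 2): 0 records, sum = 0 × 1.0 = 0.0
Step 2: Tier 2 (2 < gpa ≤ 3): 6 records, sum = 16.22 × 1.1 = 17.84
Step 3: Tier 3 (gpa > 3): 4 records, sum = 15.08 × 1.2 = 18.1
Step 4: Final sum = 0.0 + 17.84 + 18.1 = 35.94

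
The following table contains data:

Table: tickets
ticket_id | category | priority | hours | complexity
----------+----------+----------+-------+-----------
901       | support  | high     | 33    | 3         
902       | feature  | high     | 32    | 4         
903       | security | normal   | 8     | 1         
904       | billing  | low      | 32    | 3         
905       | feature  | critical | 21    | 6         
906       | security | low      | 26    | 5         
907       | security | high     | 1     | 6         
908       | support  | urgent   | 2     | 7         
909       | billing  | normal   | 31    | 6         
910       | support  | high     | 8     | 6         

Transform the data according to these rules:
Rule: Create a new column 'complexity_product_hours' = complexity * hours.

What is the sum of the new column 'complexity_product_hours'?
841

Step 1: For each record, compute complexity * hours
Example calculations:
  3 * 33 = 99
  4 * 32 = 128
  1 * 8 = 8
  ...
Step 2: Sum all derived values
Step 3: Total = 841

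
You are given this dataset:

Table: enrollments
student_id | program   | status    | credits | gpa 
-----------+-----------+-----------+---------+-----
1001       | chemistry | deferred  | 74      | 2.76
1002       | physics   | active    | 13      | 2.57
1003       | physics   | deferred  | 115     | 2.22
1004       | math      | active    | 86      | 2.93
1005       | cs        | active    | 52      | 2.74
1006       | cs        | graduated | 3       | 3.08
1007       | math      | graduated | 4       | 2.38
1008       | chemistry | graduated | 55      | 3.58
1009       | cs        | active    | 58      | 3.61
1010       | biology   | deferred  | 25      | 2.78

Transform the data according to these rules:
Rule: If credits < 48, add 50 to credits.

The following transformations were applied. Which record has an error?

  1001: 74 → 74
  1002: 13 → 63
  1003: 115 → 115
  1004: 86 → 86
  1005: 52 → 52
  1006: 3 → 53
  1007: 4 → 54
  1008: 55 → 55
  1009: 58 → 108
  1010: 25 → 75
Record 1009 has an error. The correct transformed value should be 58, not 108.

Step 1: Check each record against the rule
Step 2: Record 1009 has credits = 58
Step 3: Since 58 >= 48, the bonus should not have been applied
Step 4: Correct value = 58, but claimed value = 108
Conclusion: Record 1009 has the error.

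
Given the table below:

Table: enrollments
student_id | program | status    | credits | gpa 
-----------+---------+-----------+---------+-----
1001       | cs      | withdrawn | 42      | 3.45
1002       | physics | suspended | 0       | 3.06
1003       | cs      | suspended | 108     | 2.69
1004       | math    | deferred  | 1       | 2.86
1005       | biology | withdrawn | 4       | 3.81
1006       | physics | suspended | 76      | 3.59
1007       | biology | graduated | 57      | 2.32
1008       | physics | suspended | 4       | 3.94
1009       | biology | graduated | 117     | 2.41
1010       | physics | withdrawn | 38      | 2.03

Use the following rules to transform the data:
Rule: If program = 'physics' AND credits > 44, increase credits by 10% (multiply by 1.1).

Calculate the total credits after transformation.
454.6

Step 1: Find records where program = 'physics' AND credits > 44
Step 2: 1 records match, summing to 76
Step 3: After multiplier: 76 × 1.1 = 83.6
Step 4: Unaffected records sum: 371
Step 5: Final sum = 83.6 + 371 = 454.6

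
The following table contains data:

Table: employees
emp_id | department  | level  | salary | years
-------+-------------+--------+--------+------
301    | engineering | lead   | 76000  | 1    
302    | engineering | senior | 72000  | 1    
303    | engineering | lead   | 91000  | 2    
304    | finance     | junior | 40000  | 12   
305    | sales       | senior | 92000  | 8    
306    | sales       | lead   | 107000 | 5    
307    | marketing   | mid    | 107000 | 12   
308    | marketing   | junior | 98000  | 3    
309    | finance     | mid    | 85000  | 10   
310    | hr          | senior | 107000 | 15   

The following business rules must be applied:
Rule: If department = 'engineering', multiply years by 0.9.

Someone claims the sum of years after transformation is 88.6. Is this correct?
No, the correct result is 68.6.

Step 1: Calculate the correct sum after transformation
Step 2: Apply multiplier 0.9 to records where department = 'engineering'
Step 3: Correct result = 68.6
Step 4: Claimed result = 88.6
Step 5: 68.6 ≠ 88.6
Conclusion: The claimed result is incorrect. The correct answer is 68.6.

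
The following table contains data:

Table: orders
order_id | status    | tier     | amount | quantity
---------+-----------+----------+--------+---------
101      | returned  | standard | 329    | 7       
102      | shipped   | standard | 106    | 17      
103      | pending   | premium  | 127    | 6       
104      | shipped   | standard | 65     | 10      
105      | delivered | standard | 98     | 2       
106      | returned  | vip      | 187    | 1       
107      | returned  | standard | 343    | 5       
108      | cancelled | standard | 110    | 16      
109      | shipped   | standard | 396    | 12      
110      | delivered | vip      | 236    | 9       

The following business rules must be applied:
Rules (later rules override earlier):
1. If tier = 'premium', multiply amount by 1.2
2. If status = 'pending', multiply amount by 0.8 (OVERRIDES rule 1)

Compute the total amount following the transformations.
1971.6

Step 1: Rule 2 takes priority for records with status = 'pending'
  - 1 records: 127 × 0.8 = 101.6
Step 2: Rule 1 applies to remaining records with tier = 'premium'
  - 0 records: 0 × 1.2 = 0.0
Step 3: Other records unchanged: 1870
Step 4: Final sum = 101.6 + 0.0 + 1870 = 1971.6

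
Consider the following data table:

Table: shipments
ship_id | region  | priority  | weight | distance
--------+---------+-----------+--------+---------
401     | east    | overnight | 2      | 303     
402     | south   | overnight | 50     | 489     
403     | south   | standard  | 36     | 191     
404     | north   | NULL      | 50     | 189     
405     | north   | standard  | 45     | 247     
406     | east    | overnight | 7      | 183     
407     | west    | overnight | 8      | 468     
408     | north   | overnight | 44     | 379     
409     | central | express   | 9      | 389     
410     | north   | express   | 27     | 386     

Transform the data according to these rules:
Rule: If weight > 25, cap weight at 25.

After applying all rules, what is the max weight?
25

Step 1: Original maximum weight = 50
Step 2: Apply cap at 25
Step 3: 6 records had weight > 25 and were capped
Step 4: Maximum after transformation = 25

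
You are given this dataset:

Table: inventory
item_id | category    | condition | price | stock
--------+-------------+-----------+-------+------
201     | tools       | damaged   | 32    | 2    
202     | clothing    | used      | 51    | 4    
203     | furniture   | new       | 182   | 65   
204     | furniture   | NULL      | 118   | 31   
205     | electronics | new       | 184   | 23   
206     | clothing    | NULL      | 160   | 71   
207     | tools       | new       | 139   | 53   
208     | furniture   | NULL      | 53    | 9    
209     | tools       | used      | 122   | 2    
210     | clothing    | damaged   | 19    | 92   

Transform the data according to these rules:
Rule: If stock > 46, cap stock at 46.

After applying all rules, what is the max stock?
46

Step 1: Original maximum stock = 92
Step 2: Apply cap at 46
Step 3: 4 records had stock > 46 and were capped
Step 4: Maximum after transformation = 46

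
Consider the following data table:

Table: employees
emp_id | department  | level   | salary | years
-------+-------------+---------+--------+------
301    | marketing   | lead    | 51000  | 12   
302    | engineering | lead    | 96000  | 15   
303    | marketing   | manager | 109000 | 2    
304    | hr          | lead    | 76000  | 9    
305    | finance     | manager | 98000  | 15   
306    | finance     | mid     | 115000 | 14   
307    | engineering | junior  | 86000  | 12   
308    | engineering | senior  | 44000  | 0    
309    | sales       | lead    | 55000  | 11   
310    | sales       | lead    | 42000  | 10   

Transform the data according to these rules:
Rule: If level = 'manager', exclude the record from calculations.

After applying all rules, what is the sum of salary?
565000

Step 1: Identify records where level = 'manager'
Step 2: The excluded records sum to 207000
Step 3: Original total salary = 772000
Step 4: Remaining total = 772000 - 207000 = 565000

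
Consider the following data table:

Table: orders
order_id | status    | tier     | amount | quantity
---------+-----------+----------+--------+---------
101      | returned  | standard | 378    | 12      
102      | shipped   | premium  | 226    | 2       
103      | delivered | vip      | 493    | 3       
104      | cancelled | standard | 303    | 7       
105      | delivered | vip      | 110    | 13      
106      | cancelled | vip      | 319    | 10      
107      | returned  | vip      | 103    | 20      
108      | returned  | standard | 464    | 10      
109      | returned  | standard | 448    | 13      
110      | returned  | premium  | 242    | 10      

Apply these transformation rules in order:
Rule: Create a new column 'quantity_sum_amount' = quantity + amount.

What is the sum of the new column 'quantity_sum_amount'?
3186

Step 1: For each record, compute quantity + amount
Example calculations:
  12 + 378 = 390
  2 + 226 = 228
  3 + 493 = 496
  ...
Step 2: Sum all derived values
Step 3: Total = 3186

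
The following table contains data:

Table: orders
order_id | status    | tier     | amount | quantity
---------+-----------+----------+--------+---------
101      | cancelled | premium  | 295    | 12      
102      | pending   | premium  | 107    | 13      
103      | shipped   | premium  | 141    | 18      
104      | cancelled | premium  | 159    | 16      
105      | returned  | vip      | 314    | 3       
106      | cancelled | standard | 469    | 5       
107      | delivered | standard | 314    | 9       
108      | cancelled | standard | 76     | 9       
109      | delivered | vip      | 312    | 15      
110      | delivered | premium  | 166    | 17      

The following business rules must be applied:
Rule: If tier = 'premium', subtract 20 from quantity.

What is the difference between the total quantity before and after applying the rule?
100

Step 1: Original sum of quantity = 117
Step 2: 5 records have tier = 'premium'
Step 3: Each affected record changes by -20
Step 4: Total change = 5 × -20 = -100
Step 5: New sum = 117 + -100 = 17
Step 6: Difference = |17 - 117| = 100
        (Sum decreased by 100)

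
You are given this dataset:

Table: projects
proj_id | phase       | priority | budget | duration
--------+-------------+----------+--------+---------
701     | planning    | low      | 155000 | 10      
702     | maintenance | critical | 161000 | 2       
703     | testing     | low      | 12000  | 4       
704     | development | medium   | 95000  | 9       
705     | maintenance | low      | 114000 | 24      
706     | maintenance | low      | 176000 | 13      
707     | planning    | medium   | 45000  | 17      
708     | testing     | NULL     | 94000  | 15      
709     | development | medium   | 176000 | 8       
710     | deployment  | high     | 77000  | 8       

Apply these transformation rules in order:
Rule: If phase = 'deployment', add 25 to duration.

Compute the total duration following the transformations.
135

Step 1: Count records where phase = 'deployment': 1
Step 2: Total bonus added: 1 × 25 = 25
Step 3: Original sum of duration: 110
Step 4: Final sum = 110 + 25 = 135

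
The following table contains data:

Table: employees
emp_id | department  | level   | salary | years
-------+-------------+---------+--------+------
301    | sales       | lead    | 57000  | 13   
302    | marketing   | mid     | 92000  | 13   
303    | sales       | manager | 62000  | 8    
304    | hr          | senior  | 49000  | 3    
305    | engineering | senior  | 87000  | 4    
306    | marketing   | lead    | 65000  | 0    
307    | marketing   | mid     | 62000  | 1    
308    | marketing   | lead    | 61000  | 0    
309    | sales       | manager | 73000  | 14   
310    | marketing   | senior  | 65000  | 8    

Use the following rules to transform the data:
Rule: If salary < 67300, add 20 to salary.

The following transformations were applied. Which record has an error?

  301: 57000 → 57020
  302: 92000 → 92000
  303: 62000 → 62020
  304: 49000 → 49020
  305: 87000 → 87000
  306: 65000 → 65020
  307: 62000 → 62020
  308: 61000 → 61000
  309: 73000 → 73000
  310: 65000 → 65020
Record 308 has an error. The correct transformed value should be 61020, not 61000.

Step 1: Check each record against the rule
Step 2: Record 308 has salary = 61000
Step 3: Since 61000 < 67300, the bonus should have been applied
Step 4: Correct value = 61020, but claimed value = 61000
Conclusion: Record 308 has the error.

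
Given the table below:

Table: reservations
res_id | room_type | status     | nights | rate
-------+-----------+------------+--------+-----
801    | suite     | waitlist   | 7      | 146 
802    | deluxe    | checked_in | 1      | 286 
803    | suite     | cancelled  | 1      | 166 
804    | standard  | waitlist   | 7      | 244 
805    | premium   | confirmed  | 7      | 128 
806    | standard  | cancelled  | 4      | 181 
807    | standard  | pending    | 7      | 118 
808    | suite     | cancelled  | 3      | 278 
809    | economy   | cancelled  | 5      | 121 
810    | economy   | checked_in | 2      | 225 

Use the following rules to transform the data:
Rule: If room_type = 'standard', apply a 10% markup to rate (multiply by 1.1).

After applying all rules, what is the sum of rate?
1947.3

Step 1: Records with room_type = 'standard' have total rate = 543
Step 2: Apply multiplier: 543 × 1.1 = 597.3
Step 3: Other records total: 1350
Step 4: Final sum = 597.3 + 1350 = 1947.3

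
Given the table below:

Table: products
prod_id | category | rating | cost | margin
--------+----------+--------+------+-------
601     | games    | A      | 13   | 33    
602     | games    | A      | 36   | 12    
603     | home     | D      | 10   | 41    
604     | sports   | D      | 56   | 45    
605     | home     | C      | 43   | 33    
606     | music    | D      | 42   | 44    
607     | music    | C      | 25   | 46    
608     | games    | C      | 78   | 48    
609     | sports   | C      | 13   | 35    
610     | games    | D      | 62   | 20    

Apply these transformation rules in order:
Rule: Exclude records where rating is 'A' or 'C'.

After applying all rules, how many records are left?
4

Step 1: Count records to exclude
  - 2 (A) + 4 (C) = 6 records
Step 2: Total records: 10
Step 3: Remaining = 10 - 6 = 4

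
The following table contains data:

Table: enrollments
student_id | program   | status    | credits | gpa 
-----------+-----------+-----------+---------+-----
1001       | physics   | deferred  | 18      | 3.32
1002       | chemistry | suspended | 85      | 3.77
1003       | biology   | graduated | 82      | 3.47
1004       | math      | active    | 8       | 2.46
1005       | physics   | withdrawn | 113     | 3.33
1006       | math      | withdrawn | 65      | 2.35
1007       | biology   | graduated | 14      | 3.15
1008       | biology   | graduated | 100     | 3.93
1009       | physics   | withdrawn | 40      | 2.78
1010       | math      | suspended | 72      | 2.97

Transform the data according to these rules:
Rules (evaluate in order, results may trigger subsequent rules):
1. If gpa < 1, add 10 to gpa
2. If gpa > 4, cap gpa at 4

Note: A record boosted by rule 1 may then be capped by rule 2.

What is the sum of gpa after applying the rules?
31.53

Step 1: Apply rule 1 to records with gpa < 1
  - 0 records get bonus of 10
  - Of these, 0 records then exceed 4 and get capped
Step 2: Apply rule 2 to records with gpa > 4
  - 0 records (original) are capped
Step 3: Calculate final sum = 31.53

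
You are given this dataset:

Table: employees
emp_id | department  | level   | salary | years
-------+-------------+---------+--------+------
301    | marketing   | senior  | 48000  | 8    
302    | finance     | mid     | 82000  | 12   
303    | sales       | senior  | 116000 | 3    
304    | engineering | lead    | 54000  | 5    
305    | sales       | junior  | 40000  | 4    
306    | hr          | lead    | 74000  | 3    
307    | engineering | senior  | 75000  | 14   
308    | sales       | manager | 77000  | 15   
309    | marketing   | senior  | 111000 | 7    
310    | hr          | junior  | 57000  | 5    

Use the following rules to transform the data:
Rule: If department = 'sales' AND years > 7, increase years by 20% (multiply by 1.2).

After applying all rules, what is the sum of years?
79.0

Step 1: Find records where department = 'sales' AND years > 7
Step 2: 1 records match, summing to 15
Step 3: After multiplier: 15 × 1.2 = 18.0
Step 4: Unaffected records sum: 61
Step 5: Final sum = 18.0 + 61 = 79.0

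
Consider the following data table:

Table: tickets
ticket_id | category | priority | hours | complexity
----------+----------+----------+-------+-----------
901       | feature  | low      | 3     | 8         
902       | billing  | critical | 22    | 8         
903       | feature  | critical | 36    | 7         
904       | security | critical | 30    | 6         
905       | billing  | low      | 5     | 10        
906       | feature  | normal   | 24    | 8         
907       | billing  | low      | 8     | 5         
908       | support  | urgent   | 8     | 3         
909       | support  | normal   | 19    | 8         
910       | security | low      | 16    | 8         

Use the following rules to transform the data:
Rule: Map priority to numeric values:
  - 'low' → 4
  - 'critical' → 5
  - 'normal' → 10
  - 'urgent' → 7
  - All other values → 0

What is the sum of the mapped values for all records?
58

Step 1: Apply mapping to each record
Step 2: Count by status:
  'low': 4 records × 4 = 16
  'critical': 3 records × 5 = 15
  'normal': 2 records × 10 = 20
  'urgent': 1 records × 7 = 7
Step 3: Sum all mapped values = 58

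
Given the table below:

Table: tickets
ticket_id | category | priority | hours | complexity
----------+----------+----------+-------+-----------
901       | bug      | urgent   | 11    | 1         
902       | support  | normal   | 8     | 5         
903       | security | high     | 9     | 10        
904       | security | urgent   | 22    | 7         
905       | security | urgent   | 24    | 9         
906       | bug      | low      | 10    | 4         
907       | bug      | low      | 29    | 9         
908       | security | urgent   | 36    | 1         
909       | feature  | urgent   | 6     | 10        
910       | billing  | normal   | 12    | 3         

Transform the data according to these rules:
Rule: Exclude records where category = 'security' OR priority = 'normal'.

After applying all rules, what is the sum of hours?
56

Step 1: Find records where category = 'security' OR priority = 'normal'
Step 2: 6 records match, summing to 111
Step 3: Original sum: 167
Step 4: Remaining sum = 167 - 111 = 56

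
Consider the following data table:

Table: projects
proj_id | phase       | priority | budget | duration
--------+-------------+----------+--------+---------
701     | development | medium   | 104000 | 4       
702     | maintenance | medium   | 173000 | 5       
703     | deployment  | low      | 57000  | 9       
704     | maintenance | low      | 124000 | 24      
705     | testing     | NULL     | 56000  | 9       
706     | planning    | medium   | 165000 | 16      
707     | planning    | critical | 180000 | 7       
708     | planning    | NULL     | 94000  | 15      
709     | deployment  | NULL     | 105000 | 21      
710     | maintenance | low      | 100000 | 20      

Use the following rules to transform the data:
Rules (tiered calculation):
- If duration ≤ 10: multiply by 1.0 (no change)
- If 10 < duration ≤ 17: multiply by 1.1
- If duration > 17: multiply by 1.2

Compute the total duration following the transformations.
146.1

Step 1: Tier 1 (duration ≤ 10): 5 records, sum = 34 × 1.0 = 34.0
Step 2: Tier 2 (10 < duration ≤ 17): 2 records, sum = 31 × 1.1 = 34.1
Step 3: Tier 3 (duration > 17): 3 records, sum = 65 × 1.2 = 78.0
Step 4: Final sum = 34.0 + 34.1 + 78.0 = 146.1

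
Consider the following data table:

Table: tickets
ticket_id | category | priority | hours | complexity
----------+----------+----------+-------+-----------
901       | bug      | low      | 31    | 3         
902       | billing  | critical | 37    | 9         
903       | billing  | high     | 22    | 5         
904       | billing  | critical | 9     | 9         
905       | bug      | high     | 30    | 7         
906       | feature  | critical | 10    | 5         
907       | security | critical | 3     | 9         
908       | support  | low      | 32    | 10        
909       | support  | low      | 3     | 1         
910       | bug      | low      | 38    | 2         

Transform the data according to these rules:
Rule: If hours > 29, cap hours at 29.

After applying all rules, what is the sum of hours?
192

Step 1: 5 records have hours > 29
Step 2: These records originally summed to 168
Step 3: After capping: 5 × 29 = 145
Step 4: Unaffected records sum: 47
Step 5: Final sum = 145 + 47 = 192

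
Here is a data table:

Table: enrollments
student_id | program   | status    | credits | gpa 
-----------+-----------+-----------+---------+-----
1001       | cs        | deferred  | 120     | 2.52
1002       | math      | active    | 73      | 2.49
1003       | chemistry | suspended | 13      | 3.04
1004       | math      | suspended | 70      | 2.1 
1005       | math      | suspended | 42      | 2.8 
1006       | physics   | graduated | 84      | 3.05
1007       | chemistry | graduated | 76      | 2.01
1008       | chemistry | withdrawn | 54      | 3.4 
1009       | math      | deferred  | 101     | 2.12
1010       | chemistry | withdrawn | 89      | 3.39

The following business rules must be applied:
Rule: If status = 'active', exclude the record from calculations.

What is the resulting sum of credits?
649

Step 1: Identify records where status = 'active'
Step 2: The excluded records sum to 73
Step 3: Original total credits = 722
Step 4: Remaining total = 722 - 73 = 649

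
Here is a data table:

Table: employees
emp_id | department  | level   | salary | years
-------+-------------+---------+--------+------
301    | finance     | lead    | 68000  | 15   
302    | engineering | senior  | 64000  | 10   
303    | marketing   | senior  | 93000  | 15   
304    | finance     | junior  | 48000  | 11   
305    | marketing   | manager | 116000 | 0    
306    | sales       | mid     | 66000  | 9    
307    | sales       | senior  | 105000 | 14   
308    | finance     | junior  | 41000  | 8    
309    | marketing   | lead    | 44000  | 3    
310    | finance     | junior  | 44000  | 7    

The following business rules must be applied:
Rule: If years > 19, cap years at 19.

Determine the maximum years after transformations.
15

Step 1: Original maximum years = 15
Step 2: Check cap of 19 against maximum
Step 3: No records exceed the cap (max 15 <= cap 19), so no capping applies
Step 4: Maximum after transformation = 15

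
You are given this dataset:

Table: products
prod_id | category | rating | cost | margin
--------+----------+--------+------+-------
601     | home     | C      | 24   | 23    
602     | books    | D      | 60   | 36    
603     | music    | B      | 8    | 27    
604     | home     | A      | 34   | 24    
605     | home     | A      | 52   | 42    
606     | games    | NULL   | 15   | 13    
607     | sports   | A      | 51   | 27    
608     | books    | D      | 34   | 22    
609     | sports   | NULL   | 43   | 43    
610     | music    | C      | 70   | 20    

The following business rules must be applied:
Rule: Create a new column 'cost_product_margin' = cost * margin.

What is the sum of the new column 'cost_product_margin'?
11497

Step 1: For each record, compute cost * margin
Example calculations:
  24 * 23 = 552
  60 * 36 = 2160
  8 * 27 = 216
  ...
Step 2: Sum all derived values
Step 3: Total = 11497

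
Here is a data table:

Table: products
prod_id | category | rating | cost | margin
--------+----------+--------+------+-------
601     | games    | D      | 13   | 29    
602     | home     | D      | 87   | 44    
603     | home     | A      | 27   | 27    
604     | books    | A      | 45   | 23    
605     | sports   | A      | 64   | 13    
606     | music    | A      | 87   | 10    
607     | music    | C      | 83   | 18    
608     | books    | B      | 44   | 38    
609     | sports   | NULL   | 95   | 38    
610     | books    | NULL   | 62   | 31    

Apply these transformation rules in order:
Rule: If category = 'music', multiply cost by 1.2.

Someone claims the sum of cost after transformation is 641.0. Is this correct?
Yes, the result is correct.

Step 1: Calculate the correct sum after transformation
Step 2: Apply multiplier 1.2 to records where category = 'music'
Step 3: Correct result = 641.0
Step 4: Claimed result = 641.0
Step 5: 641.0 = 641.0 ✓
Conclusion: The claimed result is correct.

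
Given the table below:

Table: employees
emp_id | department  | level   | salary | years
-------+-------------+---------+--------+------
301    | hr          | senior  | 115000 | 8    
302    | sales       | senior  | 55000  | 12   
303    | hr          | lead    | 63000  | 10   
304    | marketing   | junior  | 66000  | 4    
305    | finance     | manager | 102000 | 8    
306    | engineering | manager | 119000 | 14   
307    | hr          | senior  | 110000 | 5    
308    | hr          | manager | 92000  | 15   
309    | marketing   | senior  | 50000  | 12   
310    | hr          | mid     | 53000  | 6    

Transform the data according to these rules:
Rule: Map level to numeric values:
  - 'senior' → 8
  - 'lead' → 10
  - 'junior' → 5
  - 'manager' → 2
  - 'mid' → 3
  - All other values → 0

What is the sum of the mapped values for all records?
56

Step 1: Apply mapping to each record
Step 2: Count by status:
  'senior': 4 records × 8 = 32
  'lead': 1 records × 10 = 10
  'junior': 1 records × 5 = 5
  'manager': 3 records × 2 = 6
  'mid': 1 records × 3 = 3
Step 3: Sum all mapped values = 56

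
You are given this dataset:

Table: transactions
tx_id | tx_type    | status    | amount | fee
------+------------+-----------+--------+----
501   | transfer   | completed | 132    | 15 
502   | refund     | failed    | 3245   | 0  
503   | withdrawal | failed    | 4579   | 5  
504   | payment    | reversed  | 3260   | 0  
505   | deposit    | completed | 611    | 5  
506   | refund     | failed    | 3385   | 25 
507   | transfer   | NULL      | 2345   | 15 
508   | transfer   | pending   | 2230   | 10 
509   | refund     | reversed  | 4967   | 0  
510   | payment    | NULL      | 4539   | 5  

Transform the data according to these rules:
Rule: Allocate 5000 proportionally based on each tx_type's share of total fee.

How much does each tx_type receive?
deposit: 312.5, payment: 312.5, refund: 1562.5, transfer: 2500.0, withdrawal: 312.5

Step 1: Calculate total fee = 80
Step 2: Calculate each tx_type's proportion:
  deposit: 5/80 = 6.25% → 312.5
  payment: 5/80 = 6.25% → 312.5
  refund: 25/80 = 31.25% → 1562.5
  transfer: 40/80 = 50.00% → 2500.0
  withdrawal: 5/80 = 6.25% → 312.5
Step 3: Verify: sum of allocations ≈ 5000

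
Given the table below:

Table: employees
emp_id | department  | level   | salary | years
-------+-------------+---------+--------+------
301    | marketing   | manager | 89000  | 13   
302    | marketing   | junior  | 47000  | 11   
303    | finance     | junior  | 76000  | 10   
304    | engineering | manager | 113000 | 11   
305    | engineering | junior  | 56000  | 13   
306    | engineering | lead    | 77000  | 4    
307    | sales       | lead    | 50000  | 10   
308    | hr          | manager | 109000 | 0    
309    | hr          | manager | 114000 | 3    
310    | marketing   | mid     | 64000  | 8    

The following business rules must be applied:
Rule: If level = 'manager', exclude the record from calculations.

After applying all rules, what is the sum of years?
56

Step 1: Identify records where level = 'manager'
Step 2: The excluded records sum to 27
Step 3: Original total years = 83
Step 4: Remaining total = 83 - 27 = 56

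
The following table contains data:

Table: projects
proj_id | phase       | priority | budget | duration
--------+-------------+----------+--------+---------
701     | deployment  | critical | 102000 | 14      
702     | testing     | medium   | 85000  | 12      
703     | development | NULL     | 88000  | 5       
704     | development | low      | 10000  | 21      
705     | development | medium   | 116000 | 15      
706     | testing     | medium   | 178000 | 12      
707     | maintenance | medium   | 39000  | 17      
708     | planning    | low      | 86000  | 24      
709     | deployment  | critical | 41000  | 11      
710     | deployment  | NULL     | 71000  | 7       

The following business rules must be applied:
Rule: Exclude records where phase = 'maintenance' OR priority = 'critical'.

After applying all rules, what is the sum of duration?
96

Step 1: Find records where phase = 'maintenance' OR priority = 'critical'
Step 2: 3 records match, summing to 42
Step 3: Original sum: 138
Step 4: Remaining sum = 138 - 42 = 96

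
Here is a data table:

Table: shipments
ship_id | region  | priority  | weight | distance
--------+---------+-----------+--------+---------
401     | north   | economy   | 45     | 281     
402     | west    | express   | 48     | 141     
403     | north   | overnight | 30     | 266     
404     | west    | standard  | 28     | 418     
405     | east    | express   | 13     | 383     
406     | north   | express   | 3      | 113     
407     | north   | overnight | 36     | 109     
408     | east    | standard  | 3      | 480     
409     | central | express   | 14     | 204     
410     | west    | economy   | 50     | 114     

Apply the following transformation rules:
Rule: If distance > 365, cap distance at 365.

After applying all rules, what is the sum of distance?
2323

Step 1: 3 records have distance > 365
Step 2: These records originally summed to 1281
Step 3: After capping: 3 × 365 = 1095
Step 4: Unaffected records sum: 1228
Step 5: Final sum = 1095 + 1228 = 2323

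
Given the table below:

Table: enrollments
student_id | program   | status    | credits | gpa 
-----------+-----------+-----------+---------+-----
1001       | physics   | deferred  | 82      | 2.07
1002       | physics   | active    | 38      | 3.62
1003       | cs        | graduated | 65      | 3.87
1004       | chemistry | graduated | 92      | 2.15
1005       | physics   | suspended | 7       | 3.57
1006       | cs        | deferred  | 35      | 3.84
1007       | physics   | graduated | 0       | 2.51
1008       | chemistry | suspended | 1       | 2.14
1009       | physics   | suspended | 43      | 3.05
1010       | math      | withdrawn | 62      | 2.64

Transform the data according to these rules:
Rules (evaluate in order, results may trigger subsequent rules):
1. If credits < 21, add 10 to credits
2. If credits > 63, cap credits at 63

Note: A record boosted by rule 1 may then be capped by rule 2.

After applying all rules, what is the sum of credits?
405

Step 1: Apply rule 1 to records with credits < 21
  - 3 records get bonus of 10
  - Of these, 0 records then exceed 63 and get capped
Step 2: Apply rule 2 to records with credits > 63
  - 3 records (original) are capped
Step 3: Calculate final sum = 405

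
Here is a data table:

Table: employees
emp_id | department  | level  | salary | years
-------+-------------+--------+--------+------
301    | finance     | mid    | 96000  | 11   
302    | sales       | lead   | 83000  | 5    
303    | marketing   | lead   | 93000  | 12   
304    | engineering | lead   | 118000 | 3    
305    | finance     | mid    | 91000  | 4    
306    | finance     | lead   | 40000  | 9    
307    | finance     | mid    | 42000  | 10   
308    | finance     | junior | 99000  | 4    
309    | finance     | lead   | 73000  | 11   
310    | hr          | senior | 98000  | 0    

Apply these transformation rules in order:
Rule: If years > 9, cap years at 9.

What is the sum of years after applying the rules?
61

Step 1: 4 records have years > 9
Step 2: These records originally summed to 44
Step 3: After capping: 4 × 9 = 36
Step 4: Unaffected records sum: 25
Step 5: Final sum = 36 + 25 = 61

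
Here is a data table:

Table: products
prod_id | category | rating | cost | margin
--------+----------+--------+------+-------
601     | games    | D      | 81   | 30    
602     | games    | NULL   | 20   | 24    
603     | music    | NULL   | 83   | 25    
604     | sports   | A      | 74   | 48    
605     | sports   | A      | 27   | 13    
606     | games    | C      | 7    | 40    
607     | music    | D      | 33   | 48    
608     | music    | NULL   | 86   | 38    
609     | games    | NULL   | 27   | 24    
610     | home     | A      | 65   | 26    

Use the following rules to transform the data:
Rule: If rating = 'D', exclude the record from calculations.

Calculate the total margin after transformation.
238

Step 1: Identify records where rating = 'D'
Step 2: The excluded records sum to 78
Step 3: Original total margin = 316
Step 4: Remaining total = 316 - 78 = 238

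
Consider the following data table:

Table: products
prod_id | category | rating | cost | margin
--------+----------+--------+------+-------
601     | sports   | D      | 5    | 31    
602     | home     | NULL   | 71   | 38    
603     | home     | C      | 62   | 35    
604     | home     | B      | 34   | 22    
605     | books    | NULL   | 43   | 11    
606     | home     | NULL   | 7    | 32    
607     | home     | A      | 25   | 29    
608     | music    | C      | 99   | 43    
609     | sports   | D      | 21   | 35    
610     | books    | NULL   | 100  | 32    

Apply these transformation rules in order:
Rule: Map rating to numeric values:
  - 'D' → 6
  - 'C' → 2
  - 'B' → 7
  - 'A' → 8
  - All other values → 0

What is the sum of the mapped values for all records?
31

Step 1: Apply mapping to each record
Step 2: Count by status:
  'D': 2 records × 6 = 12
  'C': 2 records × 2 = 4
  'B': 1 records × 7 = 7
  'A': 1 records × 8 = 8
Step 3: Sum all mapped values = 31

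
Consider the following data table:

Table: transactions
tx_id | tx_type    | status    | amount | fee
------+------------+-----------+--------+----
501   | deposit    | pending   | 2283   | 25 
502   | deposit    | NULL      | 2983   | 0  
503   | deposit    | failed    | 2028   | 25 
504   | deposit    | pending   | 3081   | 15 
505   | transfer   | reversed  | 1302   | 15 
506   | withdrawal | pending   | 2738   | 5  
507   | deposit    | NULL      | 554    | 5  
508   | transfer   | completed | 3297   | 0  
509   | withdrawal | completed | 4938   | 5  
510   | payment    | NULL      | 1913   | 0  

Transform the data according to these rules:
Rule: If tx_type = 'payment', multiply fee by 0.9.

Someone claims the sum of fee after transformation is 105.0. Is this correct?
No, the correct result is 95.0.

Step 1: Calculate the correct sum after transformation
Step 2: Apply multiplier 0.9 to records where tx_type = 'payment'
Step 3: Correct result = 95.0
Step 4: Claimed result = 105.0
Step 5: 95.0 ≠ 105.0
Conclusion: The claimed result is incorrect. The correct answer is 95.0.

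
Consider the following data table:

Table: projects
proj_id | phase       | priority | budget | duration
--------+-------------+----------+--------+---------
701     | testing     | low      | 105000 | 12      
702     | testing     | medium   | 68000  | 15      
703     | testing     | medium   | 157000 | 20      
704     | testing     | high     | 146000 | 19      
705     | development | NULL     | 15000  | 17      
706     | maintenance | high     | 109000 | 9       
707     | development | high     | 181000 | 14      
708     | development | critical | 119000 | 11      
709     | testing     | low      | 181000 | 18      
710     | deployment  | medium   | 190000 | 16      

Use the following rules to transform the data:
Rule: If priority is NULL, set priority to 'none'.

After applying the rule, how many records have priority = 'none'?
1

Step 1: Count records where priority IS NULL
Step 2: Found 1 records with NULL priority
Step 3: These records will have priority set to 'none'
Step 4: Records already having priority = 'none': 0
Step 5: Answer: 1 + 0 = 1 records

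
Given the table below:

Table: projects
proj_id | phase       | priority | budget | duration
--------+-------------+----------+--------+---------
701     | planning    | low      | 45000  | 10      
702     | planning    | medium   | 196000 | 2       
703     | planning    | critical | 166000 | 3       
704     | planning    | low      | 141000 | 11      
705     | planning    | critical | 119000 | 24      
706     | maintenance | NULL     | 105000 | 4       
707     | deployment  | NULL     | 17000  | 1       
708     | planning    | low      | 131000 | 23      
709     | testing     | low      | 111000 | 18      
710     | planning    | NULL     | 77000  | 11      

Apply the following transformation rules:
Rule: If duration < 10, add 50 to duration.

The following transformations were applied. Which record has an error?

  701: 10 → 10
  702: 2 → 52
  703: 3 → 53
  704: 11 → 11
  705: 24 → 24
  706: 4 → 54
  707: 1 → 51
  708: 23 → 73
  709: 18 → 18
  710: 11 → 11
Record 708 has an error. The correct transformed value should be 23, not 73.

Step 1: Check each record against the rule
Step 2: Record 708 has duration = 23
Step 3: Since 23 >= 10, the bonus should not have been applied
Step 4: Correct value = 23, but claimed value = 73
Conclusion: Record 708 has the error.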